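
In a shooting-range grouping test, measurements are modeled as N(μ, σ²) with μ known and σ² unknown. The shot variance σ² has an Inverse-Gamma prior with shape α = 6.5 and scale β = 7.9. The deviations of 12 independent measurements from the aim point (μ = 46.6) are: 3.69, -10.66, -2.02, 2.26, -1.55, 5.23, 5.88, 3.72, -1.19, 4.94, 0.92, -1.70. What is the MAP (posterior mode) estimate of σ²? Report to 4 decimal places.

9.6283

With known mean μ and an Inverse-Gamma(α, β) prior on σ², the Normal likelihood is conjugate: posterior is Inv-Gamma(α + n/2, β + Σ(xᵢ−μ)²/2).
Σ(xᵢ−μ)² = (3.69)² + (-10.66)² + (-2.02)² + (2.26)² + (-1.55)² + (5.23)² + (5.88)² + (3.72)² + (-1.19)² + (4.94)² + (0.92)² + (-1.70)² = 244.1640.
Posterior: Inv-Gamma(6.5 + 12/2, 7.9 + 244.1640/2) = Inv-Gamma(12.50, 129.98200).
Mode = β/(α+1) = 129.98200/13.50 = 9.6283.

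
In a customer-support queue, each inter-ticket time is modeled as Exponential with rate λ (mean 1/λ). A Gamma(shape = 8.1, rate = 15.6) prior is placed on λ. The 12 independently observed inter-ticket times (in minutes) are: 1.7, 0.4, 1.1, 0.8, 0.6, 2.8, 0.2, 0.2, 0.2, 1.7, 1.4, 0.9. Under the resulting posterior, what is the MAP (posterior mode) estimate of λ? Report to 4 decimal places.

0.6920

With a Gamma(shape α, rate β) prior on the exponential rate λ, the posterior after n observations with total T = Σxᵢ is Gamma(α+n, β+T).
Sum of observations T = 12.0 minutes; n = 12.
Posterior: Gamma(8.1+12, 15.6+12.0) = Gamma(20.1, 27.6).
Mode = (α−1)/β = 0.6920.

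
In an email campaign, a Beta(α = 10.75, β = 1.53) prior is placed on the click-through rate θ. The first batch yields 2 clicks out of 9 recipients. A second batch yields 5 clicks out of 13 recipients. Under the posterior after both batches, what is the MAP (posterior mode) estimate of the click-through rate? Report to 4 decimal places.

The Beta prior is conjugate to a Binomial/Bernoulli likelihood; the update adds successes to α and failures to β.
After batch 1: Beta(10.75+2, 1.53+7) = Beta(12.75, 8.53).
After batch 2: Beta(12.75+5, 8.53+8) = Beta(17.75, 16.53).
Mode of Beta(a,b) for a,b>1 is (a−1)/(a+b−2) = 16.75/32.28 = 0.5189.

0.5189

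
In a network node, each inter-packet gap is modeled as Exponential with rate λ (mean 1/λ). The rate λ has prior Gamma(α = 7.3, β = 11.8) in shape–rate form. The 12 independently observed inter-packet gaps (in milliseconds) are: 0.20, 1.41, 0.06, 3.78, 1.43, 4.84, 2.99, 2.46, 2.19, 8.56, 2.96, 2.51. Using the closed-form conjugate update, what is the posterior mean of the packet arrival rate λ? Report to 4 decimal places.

0.4271

With a Gamma(shape α, rate β) prior on the exponential rate λ, the posterior after n observations with total T = Σxᵢ is Gamma(α+n, β+T).
Sum of observations T = 33.39 milliseconds; n = 12.
Posterior: Gamma(7.3+12, 11.8+33.39) = Gamma(19.3, 45.19).
Posterior mean of λ = α/β = 19.3/45.19 = 0.4271.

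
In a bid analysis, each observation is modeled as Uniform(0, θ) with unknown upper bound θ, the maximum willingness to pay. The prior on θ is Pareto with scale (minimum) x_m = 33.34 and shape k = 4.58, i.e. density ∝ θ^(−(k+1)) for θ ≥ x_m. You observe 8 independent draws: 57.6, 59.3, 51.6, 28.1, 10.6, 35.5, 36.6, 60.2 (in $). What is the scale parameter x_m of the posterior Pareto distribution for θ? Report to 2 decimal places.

60.20

A Pareto(scale x_m, shape k) prior on the upper bound θ of Uniform(0, θ) is conjugate: posterior is Pareto(max(x_m, max xᵢ), k + n).
Sample maximum = 60.2; prior scale x_m = 33.34 → posterior scale = max = 60.20.
Posterior shape = 4.58 + 8 = 12.58.
Posterior scale x_m = 60.20.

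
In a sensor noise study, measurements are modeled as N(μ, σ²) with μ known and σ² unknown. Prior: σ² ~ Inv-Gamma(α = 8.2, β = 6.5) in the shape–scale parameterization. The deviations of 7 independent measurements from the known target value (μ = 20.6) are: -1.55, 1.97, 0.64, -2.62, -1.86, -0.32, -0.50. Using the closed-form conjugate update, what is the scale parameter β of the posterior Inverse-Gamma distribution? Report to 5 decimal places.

With known mean μ and an Inverse-Gamma(α, β) prior on σ², the Normal likelihood is conjugate: posterior is Inv-Gamma(α + n/2, β + Σ(xᵢ−μ)²/2).
Σ(xᵢ−μ)² = (-1.55)² + (1.97)² + (0.64)² + (-2.62)² + (-1.86)² + (-0.32)² + (-0.50)² = 17.3694.
Posterior: Inv-Gamma(8.2 + 7/2, 6.5 + 17.3694/2) = Inv-Gamma(11.70, 15.18470).
Posterior β = 15.18470.

15.18470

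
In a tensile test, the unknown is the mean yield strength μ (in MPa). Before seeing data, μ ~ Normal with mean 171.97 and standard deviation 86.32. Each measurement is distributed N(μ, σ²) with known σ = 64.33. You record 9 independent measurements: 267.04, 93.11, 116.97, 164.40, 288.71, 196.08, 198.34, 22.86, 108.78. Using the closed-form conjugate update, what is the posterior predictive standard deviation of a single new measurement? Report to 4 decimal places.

67.6124

For Normal data with known variance σ², a Normal(μ₀, σ₀²) prior on μ is conjugate. Posterior precision = 1/σ₀² + n/σ²; posterior mean is the precision-weighted average of μ₀ and x̄.
σ₀² = 86.32² = 7451.1424, σ² = 64.33² = 4138.3489; σ² + n·σ₀² = 4138.3489 + 9·7451.1424 = 71198.6305.
Posterior precision = 1/σ₀² + n/σ² = 1/7451.1424 + 9/4138.3489 = (σ² + n·σ₀²)/(σ₀²σ²) = 71198.6305/(7451.1424·4138.3489); posterior variance σₙ² = σ₀²σ²/(σ² + n·σ₀²) = 7451.1424·4138.3489/71198.6305 = 433.090170.
Predictive variance for one new observation = σₙ² + σ² = 7451.1424·4138.3489/71198.6305 + 4138.3489 = σ²·(σ₀² + 71198.6305)/71198.6305 = 4138.3489·78649.7729/71198.6305 = 4571.439070; SD = √(4138.3489·78649.7729/71198.6305) = 67.6124.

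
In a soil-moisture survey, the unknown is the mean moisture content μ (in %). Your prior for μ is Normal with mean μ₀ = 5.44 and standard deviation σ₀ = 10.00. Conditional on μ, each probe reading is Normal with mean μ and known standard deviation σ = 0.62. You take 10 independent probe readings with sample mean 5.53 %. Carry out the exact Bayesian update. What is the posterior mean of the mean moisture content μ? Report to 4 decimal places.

5.5300

For Normal data with known variance σ², a Normal(μ₀, σ₀²) prior on μ is conjugate. Posterior precision = 1/σ₀² + n/σ²; posterior mean is the precision-weighted average of μ₀ and x̄.
n·x̄ = 10·5.53 = 55.3.
σ₀² = 10.00² = 100, σ² = 0.62² = 0.3844; σ² + n·σ₀² = 0.3844 + 10·100 = 1000.3844.
Posterior mean = (μ₀/σ₀² + n·x̄/σ²)/(1/σ₀² + n/σ²) = (σ²·μ₀ + σ₀²·n·x̄)/(σ² + n·σ₀²) = (0.3844·5.44 + 100·55.3)/1000.3844 = 5532.091136/1000.3844 = 5.5300.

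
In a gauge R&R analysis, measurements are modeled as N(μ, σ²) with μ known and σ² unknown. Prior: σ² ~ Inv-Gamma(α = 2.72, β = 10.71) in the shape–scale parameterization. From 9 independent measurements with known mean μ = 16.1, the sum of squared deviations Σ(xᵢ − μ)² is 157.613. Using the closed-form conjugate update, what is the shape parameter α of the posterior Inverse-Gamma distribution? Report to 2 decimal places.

7.22

With known mean μ and an Inverse-Gamma(α, β) prior on σ², the Normal likelihood is conjugate: posterior is Inv-Gamma(α + n/2, β + Σ(xᵢ−μ)²/2).
Posterior: Inv-Gamma(2.72 + 9/2, 10.71 + 157.613/2) = Inv-Gamma(7.22, 89.5165).
Posterior α = 7.22.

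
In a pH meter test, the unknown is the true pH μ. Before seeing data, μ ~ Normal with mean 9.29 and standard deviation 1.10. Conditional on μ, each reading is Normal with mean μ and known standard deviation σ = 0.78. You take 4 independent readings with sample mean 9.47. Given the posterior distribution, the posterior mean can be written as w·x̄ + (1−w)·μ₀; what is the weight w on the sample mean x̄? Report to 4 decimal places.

For Normal data with known variance σ², a Normal(μ₀, σ₀²) prior on μ is conjugate. Posterior precision = 1/σ₀² + n/σ²; posterior mean is the precision-weighted average of μ₀ and x̄.
σ₀² = 1.10² = 1.21, σ² = 0.78² = 0.6084. Prior precision 1/σ₀² = 1/1.21; data precision n/σ² = 4/0.6084.
w = (n/σ²)/(1/σ₀² + n/σ²) = n·σ₀²/(σ² + n·σ₀²) = 4·1.21/(0.6084 + 4·1.21) = 4.84/5.4484 = 0.8883.

0.8883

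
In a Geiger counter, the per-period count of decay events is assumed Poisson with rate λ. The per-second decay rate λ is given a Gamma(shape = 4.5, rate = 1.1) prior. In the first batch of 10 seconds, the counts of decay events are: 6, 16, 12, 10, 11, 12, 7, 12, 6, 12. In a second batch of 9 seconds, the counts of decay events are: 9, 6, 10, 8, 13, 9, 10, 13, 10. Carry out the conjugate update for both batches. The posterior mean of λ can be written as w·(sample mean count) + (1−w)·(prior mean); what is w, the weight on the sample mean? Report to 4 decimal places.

0.9453

With a Gamma(shape α, rate β) prior, the Poisson likelihood is conjugate: the posterior is Gamma(α + ΣXᵢ, β + n).
Total number of seconds: n = 10 + 9 = 19.
Posterior mean = (α₀+S)/(β₀+n) = [n/(β₀+n)]·(S/n) + [β₀/(β₀+n)]·(α₀/β₀), so only n and β₀ enter the weight.
Weight on data w = n/(β₀+n) = 19/(1.1+19) = 19/20.1 = 0.9453.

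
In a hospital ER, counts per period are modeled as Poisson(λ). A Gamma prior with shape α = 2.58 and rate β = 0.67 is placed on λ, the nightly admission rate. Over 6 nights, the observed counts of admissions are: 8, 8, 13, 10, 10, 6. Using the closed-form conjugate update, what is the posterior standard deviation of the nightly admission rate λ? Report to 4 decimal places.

1.1377

With a Gamma(shape α, rate β) prior, the Poisson likelihood is conjugate: the posterior is Gamma(α + ΣXᵢ, β + n).
Sum of counts S = 55 over n = 6 nights.
Posterior: Gamma(α+S, β+n) = Gamma(2.58+55, 0.67+6) = Gamma(57.58, 6.67).
SD = √α/β = √57.58/6.67 = 1.1377.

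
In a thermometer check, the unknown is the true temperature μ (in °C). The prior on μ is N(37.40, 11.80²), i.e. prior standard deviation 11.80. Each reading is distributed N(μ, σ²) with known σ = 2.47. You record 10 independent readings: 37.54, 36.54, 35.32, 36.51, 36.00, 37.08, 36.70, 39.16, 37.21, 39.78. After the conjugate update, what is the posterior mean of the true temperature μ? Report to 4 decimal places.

37.1849

For Normal data with known variance σ², a Normal(μ₀, σ₀²) prior on μ is conjugate. Posterior precision = 1/σ₀² + n/σ²; posterior mean is the precision-weighted average of μ₀ and x̄.
Σxᵢ = 37.54 + 36.54 + 35.32 + 36.51 + 36.00 + 37.08 + 36.70 + 39.16 + 37.21 + 39.78 = 371.84, so n·x̄ = 371.84.
σ₀² = 11.80² = 139.24, σ² = 2.47² = 6.1009; σ² + n·σ₀² = 6.1009 + 10·139.24 = 1398.5009.
Posterior mean = (μ₀/σ₀² + n·x̄/σ²)/(1/σ₀² + n/σ²) = (σ²·μ₀ + σ₀²·n·x̄)/(σ² + n·σ₀²) = (6.1009·37.40 + 139.24·371.84)/1398.5009 = 52003.17526/1398.5009 = 37.1849.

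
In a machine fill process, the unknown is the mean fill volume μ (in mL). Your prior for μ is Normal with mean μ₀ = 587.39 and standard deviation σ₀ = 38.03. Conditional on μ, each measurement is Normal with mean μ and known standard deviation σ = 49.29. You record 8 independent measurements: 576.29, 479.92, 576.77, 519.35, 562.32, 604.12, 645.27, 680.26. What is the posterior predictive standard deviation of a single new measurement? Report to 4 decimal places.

For Normal data with known variance σ², a Normal(μ₀, σ₀²) prior on μ is conjugate. Posterior precision = 1/σ₀² + n/σ²; posterior mean is the precision-weighted average of μ₀ and x̄.
σ₀² = 38.03² = 1446.2809, σ² = 49.29² = 2429.5041; σ² + n·σ₀² = 2429.5041 + 8·1446.2809 = 13999.7513.
Posterior precision = 1/σ₀² + n/σ² = 1/1446.2809 + 8/2429.5041 = (σ² + n·σ₀²)/(σ₀²σ²) = 13999.7513/(1446.2809·2429.5041); posterior variance σₙ² = σ₀²σ²/(σ² + n·σ₀²) = 1446.2809·2429.5041/13999.7513 = 250.986271.
Predictive variance for one new observation = σₙ² + σ² = 1446.2809·2429.5041/13999.7513 + 2429.5041 = σ²·(σ₀² + 13999.7513)/13999.7513 = 2429.5041·15446.0322/13999.7513 = 2680.490371; SD = √(2429.5041·15446.0322/13999.7513) = 51.7735.

51.7735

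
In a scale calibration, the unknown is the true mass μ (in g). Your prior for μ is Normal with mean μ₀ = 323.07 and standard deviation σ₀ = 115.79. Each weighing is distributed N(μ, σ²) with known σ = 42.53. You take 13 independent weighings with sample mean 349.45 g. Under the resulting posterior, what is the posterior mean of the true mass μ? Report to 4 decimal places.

349.1790

For Normal data with known variance σ², a Normal(μ₀, σ₀²) prior on μ is conjugate. Posterior precision = 1/σ₀² + n/σ²; posterior mean is the precision-weighted average of μ₀ and x̄.
n·x̄ = 13·349.45 = 4542.85.
σ₀² = 115.79² = 13407.3241, σ² = 42.53² = 1808.8009; σ² + n·σ₀² = 1808.8009 + 13·13407.3241 = 176104.0142.
Posterior mean = (μ₀/σ₀² + n·x̄/σ²)/(1/σ₀² + n/σ²) = (σ²·μ₀ + σ₀²·n·x̄)/(σ² + n·σ₀²) = (1808.8009·323.07 + 13407.3241·4542.85)/176104.0142 = 61491831.594448/176104.0142 = 349.1790.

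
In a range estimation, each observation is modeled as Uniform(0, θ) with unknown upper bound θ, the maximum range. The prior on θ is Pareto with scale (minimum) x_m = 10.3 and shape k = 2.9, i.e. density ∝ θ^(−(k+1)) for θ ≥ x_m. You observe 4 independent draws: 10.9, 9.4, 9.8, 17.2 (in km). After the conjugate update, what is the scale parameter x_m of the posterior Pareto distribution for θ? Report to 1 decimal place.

17.2

A Pareto(scale x_m, shape k) prior on the upper bound θ of Uniform(0, θ) is conjugate: posterior is Pareto(max(x_m, max xᵢ), k + n).
Sample maximum = 17.2; prior scale x_m = 10.3 → posterior scale = max = 17.2.
Posterior shape = 2.9 + 4 = 6.9.
Posterior scale x_m = 17.2.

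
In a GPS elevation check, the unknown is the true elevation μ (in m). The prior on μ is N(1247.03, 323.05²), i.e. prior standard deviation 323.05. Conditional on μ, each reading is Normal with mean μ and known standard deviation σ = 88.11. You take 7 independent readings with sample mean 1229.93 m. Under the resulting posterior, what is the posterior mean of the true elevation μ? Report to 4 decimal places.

For Normal data with known variance σ², a Normal(μ₀, σ₀²) prior on μ is conjugate. Posterior precision = 1/σ₀² + n/σ²; posterior mean is the precision-weighted average of μ₀ and x̄.
n·x̄ = 7·1229.93 = 8609.51.
σ₀² = 323.05² = 104361.3025, σ² = 88.11² = 7763.3721; σ² + n·σ₀² = 7763.3721 + 7·104361.3025 = 738292.4896.
Posterior mean = (μ₀/σ₀² + n·x̄/σ²)/(1/σ₀² + n/σ²) = (σ²·μ₀ + σ₀²·n·x̄)/(σ² + n·σ₀²) = (7763.3721·1247.03 + 104361.3025·8609.51)/738292.4896 = 908180835.396638/738292.4896 = 1230.1098.

1230.1098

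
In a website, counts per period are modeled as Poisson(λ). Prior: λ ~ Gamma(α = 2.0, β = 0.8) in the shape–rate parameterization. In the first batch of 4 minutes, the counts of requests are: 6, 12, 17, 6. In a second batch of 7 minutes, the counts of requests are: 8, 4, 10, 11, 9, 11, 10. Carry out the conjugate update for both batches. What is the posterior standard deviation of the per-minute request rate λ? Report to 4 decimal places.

0.8725

With a Gamma(shape α, rate β) prior, the Poisson likelihood is conjugate: the posterior is Gamma(α + ΣXᵢ, β + n).
Batch 1: sum of counts S = 41 over n = 4 minutes.
After batch 1: Gamma(α+S, β+n) = Gamma(2.0+41, 0.8+4) = Gamma(43.0, 4.8).
Batch 2: sum of counts S = 63 over n = 7 minutes.
After batch 2: Gamma(α+S, β+n) = Gamma(43.0+63, 4.8+7) = Gamma(106.0, 11.8).
SD = √α/β = √106.0/11.8 = 0.8725.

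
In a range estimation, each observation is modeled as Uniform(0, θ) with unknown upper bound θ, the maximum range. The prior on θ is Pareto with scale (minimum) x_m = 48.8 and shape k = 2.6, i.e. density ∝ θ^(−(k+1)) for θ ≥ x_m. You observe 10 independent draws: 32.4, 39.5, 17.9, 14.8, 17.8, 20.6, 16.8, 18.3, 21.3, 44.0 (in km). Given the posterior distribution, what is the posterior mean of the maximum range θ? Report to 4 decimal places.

53.0069

A Pareto(scale x_m, shape k) prior on the upper bound θ of Uniform(0, θ) is conjugate: posterior is Pareto(max(x_m, max xᵢ), k + n).
Sample maximum = 44.0; prior scale x_m = 48.8 → posterior scale = max = 48.8.
Posterior shape = 2.6 + 10 = 12.6.
E[θ|data] = k·x_m/(k−1) = 12.6·48.8/11.6 = 53.0069.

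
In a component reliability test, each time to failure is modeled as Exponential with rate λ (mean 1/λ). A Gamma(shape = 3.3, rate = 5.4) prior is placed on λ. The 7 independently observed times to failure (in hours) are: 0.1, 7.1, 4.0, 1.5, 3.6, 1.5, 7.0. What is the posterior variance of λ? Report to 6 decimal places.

With a Gamma(shape α, rate β) prior on the exponential rate λ, the posterior after n observations with total T = Σxᵢ is Gamma(α+n, β+T).
Sum of observations T = 24.8 hours; n = 7.
Posterior: Gamma(3.3+7, 5.4+24.8) = Gamma(10.3, 30.2).
Var = α/β² = 0.011293.

0.011293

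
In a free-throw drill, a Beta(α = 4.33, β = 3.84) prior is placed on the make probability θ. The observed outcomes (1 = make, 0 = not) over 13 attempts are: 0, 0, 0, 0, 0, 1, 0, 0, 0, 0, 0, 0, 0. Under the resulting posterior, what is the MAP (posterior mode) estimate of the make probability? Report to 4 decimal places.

The Beta prior is conjugate to a Binomial/Bernoulli likelihood; the update adds successes to α and failures to β.
Posterior: Beta(α+k, β+n−k) = Beta(4.33+1, 3.84+12) = Beta(5.33, 15.84).
Mode of Beta(a,b) for a,b>1 is (a−1)/(a+b−2) = 4.33/19.17 = 0.2259.

0.2259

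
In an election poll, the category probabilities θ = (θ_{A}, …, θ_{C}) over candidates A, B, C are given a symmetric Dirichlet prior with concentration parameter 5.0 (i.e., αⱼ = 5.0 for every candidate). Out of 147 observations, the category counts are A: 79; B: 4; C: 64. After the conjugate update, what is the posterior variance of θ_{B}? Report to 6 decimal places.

0.000322

The Dirichlet prior is conjugate to the Multinomial likelihood: each posterior αⱼ = prior αⱼ + observed count nⱼ.
Posterior concentration: (84.0, 9.0, 69.0), total = 162.0.
Var[θ_j] = α_j(Σα−α_j)/((Σα)²(Σα+1)) = 9.0·153.0/(162.0²·163.0) = 0.000322.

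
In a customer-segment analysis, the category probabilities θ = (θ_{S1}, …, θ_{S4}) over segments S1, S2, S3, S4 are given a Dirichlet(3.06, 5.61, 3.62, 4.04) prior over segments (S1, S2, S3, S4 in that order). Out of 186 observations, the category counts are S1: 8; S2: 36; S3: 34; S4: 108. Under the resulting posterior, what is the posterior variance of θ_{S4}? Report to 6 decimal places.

The Dirichlet prior is conjugate to the Multinomial likelihood: each posterior αⱼ = prior αⱼ + observed count nⱼ.
Posterior concentration: (11.06, 41.61, 37.62, 112.04), total = 202.33.
Var[θ_j] = α_j(Σα−α_j)/((Σα)²(Σα+1)) = 112.04·90.29/(202.33²·203.33) = 0.001215.

0.001215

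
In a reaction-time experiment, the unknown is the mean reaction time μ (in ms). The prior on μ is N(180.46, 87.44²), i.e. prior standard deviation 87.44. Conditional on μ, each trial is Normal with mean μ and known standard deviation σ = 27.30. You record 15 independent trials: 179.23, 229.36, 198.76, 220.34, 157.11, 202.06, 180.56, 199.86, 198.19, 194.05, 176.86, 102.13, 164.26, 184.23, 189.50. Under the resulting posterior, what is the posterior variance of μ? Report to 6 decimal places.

For Normal data with known variance σ², a Normal(μ₀, σ₀²) prior on μ is conjugate. Posterior precision = 1/σ₀² + n/σ²; posterior mean is the precision-weighted average of μ₀ and x̄.
σ₀² = 87.44² = 7645.7536, σ² = 27.30² = 745.29; σ² + n·σ₀² = 745.29 + 15·7645.7536 = 115431.594.
Posterior precision = 1/σ₀² + n/σ² = 1/7645.7536 + 15/745.29 = (σ² + n·σ₀²)/(σ₀²σ²) = 115431.594/(7645.7536·745.29); posterior variance σₙ² = σ₀²σ²/(σ² + n·σ₀²) = 7645.7536·745.29/115431.594 = 49.365200.

49.365200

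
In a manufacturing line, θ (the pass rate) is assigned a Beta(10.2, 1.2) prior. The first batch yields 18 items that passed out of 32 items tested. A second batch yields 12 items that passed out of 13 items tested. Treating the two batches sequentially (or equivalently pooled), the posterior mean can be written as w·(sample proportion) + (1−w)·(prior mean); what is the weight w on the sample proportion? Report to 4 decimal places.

0.7979

The Beta prior is conjugate to a Binomial/Bernoulli likelihood; the update adds successes to α and failures to β.
Total number of items tested: n = 32 + 13 = 45.
Posterior mean = (α₀+k)/(α₀+β₀+n) = [n/(α₀+β₀+n)]·(k/n) + [(α₀+β₀)/(α₀+β₀+n)]·α₀/(α₀+β₀), so only n and the prior enter the weight.
The weight on the data is w = n/(α₀+β₀+n) = 45/(10.2+1.2+45) = 45/56.4 = 0.7979.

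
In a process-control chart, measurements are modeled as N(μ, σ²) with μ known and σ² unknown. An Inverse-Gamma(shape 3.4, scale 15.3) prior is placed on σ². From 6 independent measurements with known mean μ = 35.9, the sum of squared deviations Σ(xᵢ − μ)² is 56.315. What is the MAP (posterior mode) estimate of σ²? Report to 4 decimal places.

With known mean μ and an Inverse-Gamma(α, β) prior on σ², the Normal likelihood is conjugate: posterior is Inv-Gamma(α + n/2, β + Σ(xᵢ−μ)²/2).
Posterior: Inv-Gamma(3.4 + 6/2, 15.3 + 56.315/2) = Inv-Gamma(6.40, 43.4575).
Mode = β/(α+1) = 43.4575/7.40 = 5.8726.

5.8726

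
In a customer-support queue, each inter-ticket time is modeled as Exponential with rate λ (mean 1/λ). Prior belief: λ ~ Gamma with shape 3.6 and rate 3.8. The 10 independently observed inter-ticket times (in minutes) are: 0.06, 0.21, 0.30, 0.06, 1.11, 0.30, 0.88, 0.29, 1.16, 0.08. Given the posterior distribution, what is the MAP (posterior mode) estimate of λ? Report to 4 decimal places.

With a Gamma(shape α, rate β) prior on the exponential rate λ, the posterior after n observations with total T = Σxᵢ is Gamma(α+n, β+T).
Sum of observations T = 4.45 minutes; n = 10.
Posterior: Gamma(3.6+10, 3.8+4.45) = Gamma(13.6, 8.25).
Mode = (α−1)/β = 1.5273.

1.5273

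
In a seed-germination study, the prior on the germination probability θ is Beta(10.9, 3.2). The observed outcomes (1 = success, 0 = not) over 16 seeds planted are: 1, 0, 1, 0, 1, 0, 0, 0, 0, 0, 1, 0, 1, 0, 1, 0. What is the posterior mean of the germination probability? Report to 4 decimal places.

0.5615

The Beta prior is conjugate to a Binomial/Bernoulli likelihood; the update adds successes to α and failures to β.
Posterior: Beta(α+k, β+n−k) = Beta(10.9+6, 3.2+10) = Beta(16.9, 13.2).
Posterior mean = α/(α+β) = 16.9/30.1 = 0.5615.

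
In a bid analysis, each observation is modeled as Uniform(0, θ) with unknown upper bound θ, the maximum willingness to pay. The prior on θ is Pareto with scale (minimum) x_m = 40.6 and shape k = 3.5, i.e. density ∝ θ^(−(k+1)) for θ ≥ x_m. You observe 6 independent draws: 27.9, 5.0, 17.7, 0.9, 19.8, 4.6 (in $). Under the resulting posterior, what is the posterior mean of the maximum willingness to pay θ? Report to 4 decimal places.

A Pareto(scale x_m, shape k) prior on the upper bound θ of Uniform(0, θ) is conjugate: posterior is Pareto(max(x_m, max xᵢ), k + n).
Sample maximum = 27.9; prior scale x_m = 40.6 → posterior scale = max = 40.6.
Posterior shape = 3.5 + 6 = 9.5.
E[θ|data] = k·x_m/(k−1) = 9.5·40.6/8.5 = 45.3765.

45.3765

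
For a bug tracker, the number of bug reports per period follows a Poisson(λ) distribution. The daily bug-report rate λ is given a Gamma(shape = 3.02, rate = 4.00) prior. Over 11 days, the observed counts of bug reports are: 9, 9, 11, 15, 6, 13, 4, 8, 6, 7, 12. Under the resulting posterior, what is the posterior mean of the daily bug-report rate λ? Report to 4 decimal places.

With a Gamma(shape α, rate β) prior, the Poisson likelihood is conjugate: the posterior is Gamma(α + ΣXᵢ, β + n).
Sum of counts S = 100 over n = 11 days.
Posterior: Gamma(α+S, β+n) = Gamma(3.02+100, 4.00+11) = Gamma(103.02, 15.00).
Posterior mean = α/β = 103.02/15.00 = 6.8680.

6.8680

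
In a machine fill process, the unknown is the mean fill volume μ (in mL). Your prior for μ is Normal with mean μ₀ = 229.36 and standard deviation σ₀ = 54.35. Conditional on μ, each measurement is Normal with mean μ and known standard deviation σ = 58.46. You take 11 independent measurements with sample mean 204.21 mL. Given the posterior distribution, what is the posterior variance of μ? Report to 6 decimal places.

281.120565

For Normal data with known variance σ², a Normal(μ₀, σ₀²) prior on μ is conjugate. Posterior precision = 1/σ₀² + n/σ²; posterior mean is the precision-weighted average of μ₀ and x̄.
σ₀² = 54.35² = 2953.9225, σ² = 58.46² = 3417.5716; σ² + n·σ₀² = 3417.5716 + 11·2953.9225 = 35910.7191.
Posterior precision = 1/σ₀² + n/σ² = 1/2953.9225 + 11/3417.5716 = (σ² + n·σ₀²)/(σ₀²σ²) = 35910.7191/(2953.9225·3417.5716); posterior variance σₙ² = σ₀²σ²/(σ² + n·σ₀²) = 2953.9225·3417.5716/35910.7191 = 281.120565.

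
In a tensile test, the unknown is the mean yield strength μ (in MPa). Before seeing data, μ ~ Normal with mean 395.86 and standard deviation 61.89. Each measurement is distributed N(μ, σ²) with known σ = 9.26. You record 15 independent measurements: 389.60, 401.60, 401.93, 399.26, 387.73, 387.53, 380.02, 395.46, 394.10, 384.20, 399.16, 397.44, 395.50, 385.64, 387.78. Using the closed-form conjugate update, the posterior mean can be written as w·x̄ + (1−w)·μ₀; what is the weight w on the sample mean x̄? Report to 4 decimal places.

0.9985

For Normal data with known variance σ², a Normal(μ₀, σ₀²) prior on μ is conjugate. Posterior precision = 1/σ₀² + n/σ²; posterior mean is the precision-weighted average of μ₀ and x̄.
σ₀² = 61.89² = 3830.3721, σ² = 9.26² = 85.7476. Prior precision 1/σ₀² = 1/3830.3721; data precision n/σ² = 15/85.7476.
w = (n/σ²)/(1/σ₀² + n/σ²) = n·σ₀²/(σ² + n·σ₀²) = 15·3830.3721/(85.7476 + 15·3830.3721) = 57455.5815/57541.3291 = 0.9985.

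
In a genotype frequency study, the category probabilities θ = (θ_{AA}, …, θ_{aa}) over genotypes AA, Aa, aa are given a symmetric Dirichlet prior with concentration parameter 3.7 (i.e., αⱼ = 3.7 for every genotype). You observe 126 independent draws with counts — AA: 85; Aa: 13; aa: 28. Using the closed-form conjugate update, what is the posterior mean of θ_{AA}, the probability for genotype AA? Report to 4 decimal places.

The Dirichlet prior is conjugate to the Multinomial likelihood: each posterior αⱼ = prior αⱼ + observed count nⱼ.
Posterior concentration: (88.7, 16.7, 31.7), total = 137.1.
E[θ_{AA}|data] = α_{AA}/Σα = 88.7/137.1 = 0.6470.

0.6470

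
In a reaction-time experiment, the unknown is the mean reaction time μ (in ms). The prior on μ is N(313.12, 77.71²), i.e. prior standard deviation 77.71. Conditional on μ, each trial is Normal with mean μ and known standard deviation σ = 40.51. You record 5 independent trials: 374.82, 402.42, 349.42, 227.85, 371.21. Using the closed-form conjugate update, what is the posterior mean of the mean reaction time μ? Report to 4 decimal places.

343.4932

For Normal data with known variance σ², a Normal(μ₀, σ₀²) prior on μ is conjugate. Posterior precision = 1/σ₀² + n/σ²; posterior mean is the precision-weighted average of μ₀ and x̄.
Σxᵢ = 374.82 + 402.42 + 349.42 + 227.85 + 371.21 = 1725.72, so n·x̄ = 1725.72.
σ₀² = 77.71² = 6038.8441, σ² = 40.51² = 1641.0601; σ² + n·σ₀² = 1641.0601 + 5·6038.8441 = 31835.2806.
Posterior mean = (μ₀/σ₀² + n·x̄/σ²)/(1/σ₀² + n/σ²) = (σ²·μ₀ + σ₀²·n·x̄)/(σ² + n·σ₀²) = (1641.0601·313.12 + 6038.8441·1725.72)/31835.2806 = 10935202.778764/31835.2806 = 343.4932.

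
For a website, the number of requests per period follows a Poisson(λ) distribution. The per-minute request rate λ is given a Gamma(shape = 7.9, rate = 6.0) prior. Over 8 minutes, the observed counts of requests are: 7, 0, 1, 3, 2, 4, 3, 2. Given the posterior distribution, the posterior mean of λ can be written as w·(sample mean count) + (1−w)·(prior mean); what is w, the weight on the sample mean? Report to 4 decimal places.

0.5714

With a Gamma(shape α, rate β) prior, the Poisson likelihood is conjugate: the posterior is Gamma(α + ΣXᵢ, β + n).
Posterior mean = (α₀+S)/(β₀+n) = [n/(β₀+n)]·(S/n) + [β₀/(β₀+n)]·(α₀/β₀), so only n and β₀ enter the weight.
Weight on data w = n/(β₀+n) = 8/(6.0+8) = 8/14.0 = 0.5714.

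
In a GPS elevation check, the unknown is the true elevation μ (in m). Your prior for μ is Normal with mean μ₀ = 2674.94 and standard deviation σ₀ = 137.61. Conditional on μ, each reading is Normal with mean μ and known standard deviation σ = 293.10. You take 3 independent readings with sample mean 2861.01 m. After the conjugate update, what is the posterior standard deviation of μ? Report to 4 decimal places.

For Normal data with known variance σ², a Normal(μ₀, σ₀²) prior on μ is conjugate. Posterior precision = 1/σ₀² + n/σ²; posterior mean is the precision-weighted average of μ₀ and x̄.
σ₀² = 137.61² = 18936.5121, σ² = 293.10² = 85907.61; σ² + n·σ₀² = 85907.61 + 3·18936.5121 = 142717.1463.
Posterior precision = 1/σ₀² + n/σ² = 1/18936.5121 + 3/85907.61 = (σ² + n·σ₀²)/(σ₀²σ²) = 142717.1463/(18936.5121·85907.61); posterior variance σₙ² = σ₀²σ²/(σ² + n·σ₀²) = 18936.5121·85907.61/142717.1463 = 11398.703929.
Posterior SD = √σₙ² = √(18936.5121·85907.61/142717.1463) = 106.7647.

106.7647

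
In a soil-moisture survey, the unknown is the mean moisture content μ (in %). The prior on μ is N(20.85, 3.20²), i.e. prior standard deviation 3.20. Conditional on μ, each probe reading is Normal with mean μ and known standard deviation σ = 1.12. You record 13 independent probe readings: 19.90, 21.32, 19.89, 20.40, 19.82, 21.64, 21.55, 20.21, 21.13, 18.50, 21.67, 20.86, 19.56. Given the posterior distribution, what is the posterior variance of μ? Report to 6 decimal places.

0.095592

For Normal data with known variance σ², a Normal(μ₀, σ₀²) prior on μ is conjugate. Posterior precision = 1/σ₀² + n/σ²; posterior mean is the precision-weighted average of μ₀ and x̄.
σ₀² = 3.20² = 10.24, σ² = 1.12² = 1.2544; σ² + n·σ₀² = 1.2544 + 13·10.24 = 134.3744.
Posterior precision = 1/σ₀² + n/σ² = 1/10.24 + 13/1.2544 = (σ² + n·σ₀²)/(σ₀²σ²) = 134.3744/(10.24·1.2544); posterior variance σₙ² = σ₀²σ²/(σ² + n·σ₀²) = 10.24·1.2544/134.3744 = 0.095592.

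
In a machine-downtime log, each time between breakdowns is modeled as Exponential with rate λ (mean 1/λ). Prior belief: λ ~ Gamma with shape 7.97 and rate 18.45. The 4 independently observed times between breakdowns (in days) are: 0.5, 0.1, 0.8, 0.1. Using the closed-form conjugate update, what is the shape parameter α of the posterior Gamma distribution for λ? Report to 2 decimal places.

With a Gamma(shape α, rate β) prior on the exponential rate λ, the posterior after n observations with total T = Σxᵢ is Gamma(α+n, β+T).
Sum of observations T = 1.5 days; n = 4.
Posterior: Gamma(7.97+4, 18.45+1.5) = Gamma(11.97, 19.95).
Posterior α = 11.97.

11.97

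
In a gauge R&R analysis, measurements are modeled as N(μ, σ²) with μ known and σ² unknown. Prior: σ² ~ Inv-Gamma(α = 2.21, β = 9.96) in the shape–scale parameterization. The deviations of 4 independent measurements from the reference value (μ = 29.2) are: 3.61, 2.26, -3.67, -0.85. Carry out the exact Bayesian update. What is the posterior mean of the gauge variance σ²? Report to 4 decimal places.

8.1388

With known mean μ and an Inverse-Gamma(α, β) prior on σ², the Normal likelihood is conjugate: posterior is Inv-Gamma(α + n/2, β + Σ(xᵢ−μ)²/2).
Σ(xᵢ−μ)² = (3.61)² + (2.26)² + (-3.67)² + (-0.85)² = 32.3311.
Posterior: Inv-Gamma(2.21 + 4/2, 9.96 + 32.3311/2) = Inv-Gamma(4.21, 26.12555).
E[σ²|data] = β/(α−1) = 26.12555/3.21 = 8.1388.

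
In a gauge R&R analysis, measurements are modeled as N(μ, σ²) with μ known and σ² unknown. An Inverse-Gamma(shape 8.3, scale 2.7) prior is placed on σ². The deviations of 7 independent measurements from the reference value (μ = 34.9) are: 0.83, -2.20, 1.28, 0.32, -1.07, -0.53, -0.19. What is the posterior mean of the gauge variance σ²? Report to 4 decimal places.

0.6542

With known mean μ and an Inverse-Gamma(α, β) prior on σ², the Normal likelihood is conjugate: posterior is Inv-Gamma(α + n/2, β + Σ(xᵢ−μ)²/2).
Σ(xᵢ−μ)² = (0.83)² + (-2.20)² + (1.28)² + (0.32)² + (-1.07)² + (-0.53)² + (-0.19)² = 8.7316.
Posterior: Inv-Gamma(8.3 + 7/2, 2.7 + 8.7316/2) = Inv-Gamma(11.80, 7.06580).
E[σ²|data] = β/(α−1) = 7.06580/10.80 = 0.6542.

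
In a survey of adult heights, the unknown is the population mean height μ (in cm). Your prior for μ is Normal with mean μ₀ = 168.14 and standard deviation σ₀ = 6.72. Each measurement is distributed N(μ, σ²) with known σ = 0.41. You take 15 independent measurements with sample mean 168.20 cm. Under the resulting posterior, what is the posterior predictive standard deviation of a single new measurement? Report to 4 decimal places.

For Normal data with known variance σ², a Normal(μ₀, σ₀²) prior on μ is conjugate. Posterior precision = 1/σ₀² + n/σ²; posterior mean is the precision-weighted average of μ₀ and x̄.
σ₀² = 6.72² = 45.1584, σ² = 0.41² = 0.1681; σ² + n·σ₀² = 0.1681 + 15·45.1584 = 677.5441.
Posterior precision = 1/σ₀² + n/σ² = 1/45.1584 + 15/0.1681 = (σ² + n·σ₀²)/(σ₀²σ²) = 677.5441/(45.1584·0.1681); posterior variance σₙ² = σ₀²σ²/(σ² + n·σ₀²) = 45.1584·0.1681/677.5441 = 0.011204.
Predictive variance for one new observation = σₙ² + σ² = 45.1584·0.1681/677.5441 + 0.1681 = σ²·(σ₀² + 677.5441)/677.5441 = 0.1681·722.7025/677.5441 = 0.179304; SD = √(0.1681·722.7025/677.5441) = 0.4234.

0.4234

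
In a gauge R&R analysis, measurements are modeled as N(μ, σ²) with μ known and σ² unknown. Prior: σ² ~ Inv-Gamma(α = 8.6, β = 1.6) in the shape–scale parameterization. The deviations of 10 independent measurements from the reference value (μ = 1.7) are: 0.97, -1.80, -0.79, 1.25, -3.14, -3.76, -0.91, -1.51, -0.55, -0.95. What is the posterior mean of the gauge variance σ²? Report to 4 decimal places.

With known mean μ and an Inverse-Gamma(α, β) prior on σ², the Normal likelihood is conjugate: posterior is Inv-Gamma(α + n/2, β + Σ(xᵢ−μ)²/2).
Σ(xᵢ−μ)² = (0.97)² + (-1.80)² + (-0.79)² + (1.25)² + (-3.14)² + (-3.76)² + (-0.91)² + (-1.51)² + (-0.55)² + (-0.95)² = 34.6779.
Posterior: Inv-Gamma(8.6 + 10/2, 1.6 + 34.6779/2) = Inv-Gamma(13.60, 18.93895).
E[σ²|data] = β/(α−1) = 18.93895/12.60 = 1.5031.

1.5031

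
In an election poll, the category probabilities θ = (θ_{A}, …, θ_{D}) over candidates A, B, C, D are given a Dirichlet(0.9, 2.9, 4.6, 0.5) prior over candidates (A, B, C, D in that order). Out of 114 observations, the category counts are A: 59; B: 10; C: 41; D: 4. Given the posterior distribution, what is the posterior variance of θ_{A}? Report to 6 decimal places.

The Dirichlet prior is conjugate to the Multinomial likelihood: each posterior αⱼ = prior αⱼ + observed count nⱼ.
Posterior concentration: (59.9, 12.9, 45.6, 4.5), total = 122.9.
Var[θ_j] = α_j(Σα−α_j)/((Σα)²(Σα+1)) = 59.9·63.0/(122.9²·123.9) = 0.002016.

0.002016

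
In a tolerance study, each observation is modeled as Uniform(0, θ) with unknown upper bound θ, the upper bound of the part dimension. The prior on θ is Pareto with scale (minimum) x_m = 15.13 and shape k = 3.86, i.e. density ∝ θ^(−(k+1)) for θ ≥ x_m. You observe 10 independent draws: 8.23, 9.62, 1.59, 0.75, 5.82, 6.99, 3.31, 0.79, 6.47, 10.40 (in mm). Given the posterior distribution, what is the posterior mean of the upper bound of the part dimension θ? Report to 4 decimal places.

A Pareto(scale x_m, shape k) prior on the upper bound θ of Uniform(0, θ) is conjugate: posterior is Pareto(max(x_m, max xᵢ), k + n).
Sample maximum = 10.40; prior scale x_m = 15.13 → posterior scale = max = 15.13.
Posterior shape = 3.86 + 10 = 13.86.
E[θ|data] = k·x_m/(k−1) = 13.86·15.13/12.86 = 16.3065.

16.3065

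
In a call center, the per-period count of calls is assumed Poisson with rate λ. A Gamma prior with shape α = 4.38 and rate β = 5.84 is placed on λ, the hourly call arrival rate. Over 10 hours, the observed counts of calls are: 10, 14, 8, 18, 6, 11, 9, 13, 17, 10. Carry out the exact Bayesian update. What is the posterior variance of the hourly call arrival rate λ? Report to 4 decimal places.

With a Gamma(shape α, rate β) prior, the Poisson likelihood is conjugate: the posterior is Gamma(α + ΣXᵢ, β + n).
Sum of counts S = 116 over n = 10 hours.
Posterior: Gamma(α+S, β+n) = Gamma(4.38+116, 5.84+10) = Gamma(120.38, 15.84).
Var = α/β² = 120.38/15.84² = 0.4798.

0.4798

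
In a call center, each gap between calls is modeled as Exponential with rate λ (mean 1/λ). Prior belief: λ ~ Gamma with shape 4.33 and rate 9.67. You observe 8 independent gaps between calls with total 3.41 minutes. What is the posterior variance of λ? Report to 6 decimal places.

With a Gamma(shape α, rate β) prior on the exponential rate λ, the posterior after n observations with total T = Σxᵢ is Gamma(α+n, β+T).
Posterior: Gamma(4.33+8, 9.67+3.41) = Gamma(12.33, 13.08).
Var = α/β² = 0.072069.

0.072069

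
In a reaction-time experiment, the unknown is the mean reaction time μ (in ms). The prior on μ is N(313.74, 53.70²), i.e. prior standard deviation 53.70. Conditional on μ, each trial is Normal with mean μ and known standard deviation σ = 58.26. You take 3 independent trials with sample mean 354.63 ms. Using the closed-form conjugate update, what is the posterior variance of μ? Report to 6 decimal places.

For Normal data with known variance σ², a Normal(μ₀, σ₀²) prior on μ is conjugate. Posterior precision = 1/σ₀² + n/σ²; posterior mean is the precision-weighted average of μ₀ and x̄.
σ₀² = 53.70² = 2883.69, σ² = 58.26² = 3394.2276; σ² + n·σ₀² = 3394.2276 + 3·2883.69 = 12045.2976.
Posterior precision = 1/σ₀² + n/σ² = 1/2883.69 + 3/3394.2276 = (σ² + n·σ₀²)/(σ₀²σ²) = 12045.2976/(2883.69·3394.2276); posterior variance σₙ² = σ₀²σ²/(σ² + n·σ₀²) = 2883.69·3394.2276/12045.2976 = 812.590981.

812.590981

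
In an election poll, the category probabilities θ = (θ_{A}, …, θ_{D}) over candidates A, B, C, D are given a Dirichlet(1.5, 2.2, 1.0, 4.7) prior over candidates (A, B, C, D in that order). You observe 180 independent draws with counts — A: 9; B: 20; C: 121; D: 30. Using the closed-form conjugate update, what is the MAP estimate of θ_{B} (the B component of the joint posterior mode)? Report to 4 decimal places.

0.1143

The Dirichlet prior is conjugate to the Multinomial likelihood: each posterior αⱼ = prior αⱼ + observed count nⱼ.
Posterior concentration: (10.5, 22.2, 122.0, 34.7), total = 189.4.
Joint mode component: (α_{B}−1)/(Σα−K) = 21.2/185.4 = 0.1143.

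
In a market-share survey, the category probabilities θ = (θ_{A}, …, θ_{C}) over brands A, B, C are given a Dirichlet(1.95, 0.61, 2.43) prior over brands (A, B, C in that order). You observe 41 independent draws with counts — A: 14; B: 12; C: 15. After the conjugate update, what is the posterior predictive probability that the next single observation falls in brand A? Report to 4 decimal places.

The Dirichlet prior is conjugate to the Multinomial likelihood: each posterior αⱼ = prior αⱼ + observed count nⱼ.
Posterior concentration: (15.95, 12.61, 17.43), total = 45.99.
P(next = A | data) = α_{A}/Σα = 0.3468.

0.3468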